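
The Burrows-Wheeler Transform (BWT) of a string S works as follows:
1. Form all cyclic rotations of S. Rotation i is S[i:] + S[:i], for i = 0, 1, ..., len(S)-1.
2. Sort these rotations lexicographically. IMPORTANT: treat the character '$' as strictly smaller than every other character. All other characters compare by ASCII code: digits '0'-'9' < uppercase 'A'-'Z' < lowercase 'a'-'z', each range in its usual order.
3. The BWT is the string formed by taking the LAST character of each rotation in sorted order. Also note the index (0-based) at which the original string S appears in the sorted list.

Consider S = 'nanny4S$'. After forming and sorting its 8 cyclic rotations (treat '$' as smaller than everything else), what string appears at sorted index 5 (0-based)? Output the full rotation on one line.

Answer: nny4S$na

Derivation:
All 8 rotations (rotation i = S[i:]+S[:i]):
  rot[0] = nanny4S$
  rot[1] = anny4S$n
  rot[2] = nny4S$na
  rot[3] = ny4S$nan
  rot[4] = y4S$nann
  rot[5] = 4S$nanny
  rot[6] = S$nanny4
  rot[7] = $nanny4S
Sorted (with $ < everything):
  sorted[0] = $nanny4S
  sorted[1] = 4S$nanny
  sorted[2] = S$nanny4
  sorted[3] = anny4S$n
  sorted[4] = nanny4S$
  sorted[5] = nny4S$na
  sorted[6] = ny4S$nan
  sorted[7] = y4S$nann
sorted[5] = nny4S$na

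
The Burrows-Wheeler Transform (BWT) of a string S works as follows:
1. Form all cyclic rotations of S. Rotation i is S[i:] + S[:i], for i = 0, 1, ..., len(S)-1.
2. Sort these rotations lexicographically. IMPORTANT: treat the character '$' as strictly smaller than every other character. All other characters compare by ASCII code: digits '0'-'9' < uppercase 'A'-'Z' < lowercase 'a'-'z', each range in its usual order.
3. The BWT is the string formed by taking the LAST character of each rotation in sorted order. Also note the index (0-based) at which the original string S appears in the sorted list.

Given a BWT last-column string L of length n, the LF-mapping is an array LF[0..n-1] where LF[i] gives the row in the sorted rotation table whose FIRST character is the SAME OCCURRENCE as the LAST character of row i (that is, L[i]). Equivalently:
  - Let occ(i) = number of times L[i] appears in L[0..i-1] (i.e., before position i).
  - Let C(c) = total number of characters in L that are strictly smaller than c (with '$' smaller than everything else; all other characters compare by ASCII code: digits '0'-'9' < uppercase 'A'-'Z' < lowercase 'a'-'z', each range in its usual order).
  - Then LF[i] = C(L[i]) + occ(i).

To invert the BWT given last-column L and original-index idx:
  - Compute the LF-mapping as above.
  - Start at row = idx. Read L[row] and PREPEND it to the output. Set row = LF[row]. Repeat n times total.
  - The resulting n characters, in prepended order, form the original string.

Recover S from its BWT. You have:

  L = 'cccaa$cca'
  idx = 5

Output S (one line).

Answer: caacccac$

Derivation:
LF mapping: 4 5 6 1 2 0 7 8 3
Walk LF starting at row 5, prepending L[row]:
  step 1: row=5, L[5]='$', prepend. Next row=LF[5]=0
  step 2: row=0, L[0]='c', prepend. Next row=LF[0]=4
  step 3: row=4, L[4]='a', prepend. Next row=LF[4]=2
  step 4: row=2, L[2]='c', prepend. Next row=LF[2]=6
  step 5: row=6, L[6]='c', prepend. Next row=LF[6]=7
  step 6: row=7, L[7]='c', prepend. Next row=LF[7]=8
  step 7: row=8, L[8]='a', prepend. Next row=LF[8]=3
  step 8: row=3, L[3]='a', prepend. Next row=LF[3]=1
  step 9: row=1, L[1]='c', prepend. Next row=LF[1]=5
Reversed output: caacccac$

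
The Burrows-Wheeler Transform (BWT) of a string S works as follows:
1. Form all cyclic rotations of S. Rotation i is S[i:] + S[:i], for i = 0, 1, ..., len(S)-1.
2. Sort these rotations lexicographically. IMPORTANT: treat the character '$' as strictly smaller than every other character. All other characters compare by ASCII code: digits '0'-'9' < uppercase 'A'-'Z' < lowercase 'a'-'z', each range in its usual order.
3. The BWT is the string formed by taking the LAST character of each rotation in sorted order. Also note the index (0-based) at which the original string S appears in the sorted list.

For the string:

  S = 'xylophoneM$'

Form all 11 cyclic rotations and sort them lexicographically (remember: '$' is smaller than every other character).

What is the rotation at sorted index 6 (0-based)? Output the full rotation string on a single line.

Answer: oneM$xyloph

Derivation:
All 11 rotations (rotation i = S[i:]+S[:i]):
  rot[0] = xylophoneM$
  rot[1] = ylophoneM$x
  rot[2] = lophoneM$xy
  rot[3] = ophoneM$xyl
  rot[4] = phoneM$xylo
  rot[5] = honeM$xylop
  rot[6] = oneM$xyloph
  rot[7] = neM$xylopho
  rot[8] = eM$xylophon
  rot[9] = M$xylophone
  rot[10] = $xylophoneM
Sorted (with $ < everything):
  sorted[0] = $xylophoneM
  sorted[1] = M$xylophone
  sorted[2] = eM$xylophon
  sorted[3] = honeM$xylop
  sorted[4] = lophoneM$xy
  sorted[5] = neM$xylopho
  sorted[6] = oneM$xyloph
  sorted[7] = ophoneM$xyl
  sorted[8] = phoneM$xylo
  sorted[9] = xylophoneM$
  sorted[10] = ylophoneM$x
sorted[6] = oneM$xyloph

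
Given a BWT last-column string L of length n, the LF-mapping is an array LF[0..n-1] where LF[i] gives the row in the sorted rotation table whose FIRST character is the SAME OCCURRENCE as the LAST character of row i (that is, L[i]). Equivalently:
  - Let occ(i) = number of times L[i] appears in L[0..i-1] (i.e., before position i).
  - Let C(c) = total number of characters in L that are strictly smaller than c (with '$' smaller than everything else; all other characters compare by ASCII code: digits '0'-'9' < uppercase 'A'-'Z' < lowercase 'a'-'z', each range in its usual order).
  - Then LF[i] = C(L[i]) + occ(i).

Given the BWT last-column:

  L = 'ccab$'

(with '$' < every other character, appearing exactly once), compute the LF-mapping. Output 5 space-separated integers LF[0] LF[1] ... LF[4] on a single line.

Char counts: '$':1, 'a':1, 'b':1, 'c':2
C (first-col start): C('$')=0, C('a')=1, C('b')=2, C('c')=3
L[0]='c': occ=0, LF[0]=C('c')+0=3+0=3
L[1]='c': occ=1, LF[1]=C('c')+1=3+1=4
L[2]='a': occ=0, LF[2]=C('a')+0=1+0=1
L[3]='b': occ=0, LF[3]=C('b')+0=2+0=2
L[4]='$': occ=0, LF[4]=C('$')+0=0+0=0

Answer: 3 4 1 2 0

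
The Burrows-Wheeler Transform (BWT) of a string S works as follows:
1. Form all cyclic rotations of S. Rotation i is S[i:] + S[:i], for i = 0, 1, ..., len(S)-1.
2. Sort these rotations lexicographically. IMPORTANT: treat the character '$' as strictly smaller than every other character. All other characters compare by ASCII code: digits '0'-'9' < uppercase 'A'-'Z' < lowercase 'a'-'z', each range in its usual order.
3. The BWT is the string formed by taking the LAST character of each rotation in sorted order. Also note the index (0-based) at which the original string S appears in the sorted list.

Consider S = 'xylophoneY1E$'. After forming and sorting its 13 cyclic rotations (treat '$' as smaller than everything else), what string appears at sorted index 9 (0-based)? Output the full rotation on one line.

Answer: ophoneY1E$xyl

Derivation:
All 13 rotations (rotation i = S[i:]+S[:i]):
  rot[0] = xylophoneY1E$
  rot[1] = ylophoneY1E$x
  rot[2] = lophoneY1E$xy
  rot[3] = ophoneY1E$xyl
  rot[4] = phoneY1E$xylo
  rot[5] = honeY1E$xylop
  rot[6] = oneY1E$xyloph
  rot[7] = neY1E$xylopho
  rot[8] = eY1E$xylophon
  rot[9] = Y1E$xylophone
  rot[10] = 1E$xylophoneY
  rot[11] = E$xylophoneY1
  rot[12] = $xylophoneY1E
Sorted (with $ < everything):
  sorted[0] = $xylophoneY1E
  sorted[1] = 1E$xylophoneY
  sorted[2] = E$xylophoneY1
  sorted[3] = Y1E$xylophone
  sorted[4] = eY1E$xylophon
  sorted[5] = honeY1E$xylop
  sorted[6] = lophoneY1E$xy
  sorted[7] = neY1E$xylopho
  sorted[8] = oneY1E$xyloph
  sorted[9] = ophoneY1E$xyl
  sorted[10] = phoneY1E$xylo
  sorted[11] = xylophoneY1E$
  sorted[12] = ylophoneY1E$x
sorted[9] = ophoneY1E$xyl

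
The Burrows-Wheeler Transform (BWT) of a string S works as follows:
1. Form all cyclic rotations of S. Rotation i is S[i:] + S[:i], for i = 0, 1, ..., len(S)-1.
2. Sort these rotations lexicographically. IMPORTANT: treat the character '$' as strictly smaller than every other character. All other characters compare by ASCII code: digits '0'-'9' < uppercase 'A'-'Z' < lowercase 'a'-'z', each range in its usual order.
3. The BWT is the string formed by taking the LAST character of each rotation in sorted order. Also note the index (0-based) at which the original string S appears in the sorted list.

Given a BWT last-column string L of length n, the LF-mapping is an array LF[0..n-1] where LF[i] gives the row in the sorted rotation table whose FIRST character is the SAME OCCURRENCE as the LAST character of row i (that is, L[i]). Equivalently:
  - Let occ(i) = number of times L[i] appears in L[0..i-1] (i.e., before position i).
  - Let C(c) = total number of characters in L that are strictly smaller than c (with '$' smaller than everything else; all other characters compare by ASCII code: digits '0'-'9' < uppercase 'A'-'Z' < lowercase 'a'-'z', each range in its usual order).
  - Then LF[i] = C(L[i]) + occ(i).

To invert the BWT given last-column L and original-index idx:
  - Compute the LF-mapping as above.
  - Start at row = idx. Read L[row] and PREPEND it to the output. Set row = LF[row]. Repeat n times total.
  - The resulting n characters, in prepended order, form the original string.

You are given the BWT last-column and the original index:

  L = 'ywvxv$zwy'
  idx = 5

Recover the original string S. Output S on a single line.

LF mapping: 6 3 1 5 2 0 8 4 7
Walk LF starting at row 5, prepending L[row]:
  step 1: row=5, L[5]='$', prepend. Next row=LF[5]=0
  step 2: row=0, L[0]='y', prepend. Next row=LF[0]=6
  step 3: row=6, L[6]='z', prepend. Next row=LF[6]=8
  step 4: row=8, L[8]='y', prepend. Next row=LF[8]=7
  step 5: row=7, L[7]='w', prepend. Next row=LF[7]=4
  step 6: row=4, L[4]='v', prepend. Next row=LF[4]=2
  step 7: row=2, L[2]='v', prepend. Next row=LF[2]=1
  step 8: row=1, L[1]='w', prepend. Next row=LF[1]=3
  step 9: row=3, L[3]='x', prepend. Next row=LF[3]=5
Reversed output: xwvvwyzy$

Answer: xwvvwyzy$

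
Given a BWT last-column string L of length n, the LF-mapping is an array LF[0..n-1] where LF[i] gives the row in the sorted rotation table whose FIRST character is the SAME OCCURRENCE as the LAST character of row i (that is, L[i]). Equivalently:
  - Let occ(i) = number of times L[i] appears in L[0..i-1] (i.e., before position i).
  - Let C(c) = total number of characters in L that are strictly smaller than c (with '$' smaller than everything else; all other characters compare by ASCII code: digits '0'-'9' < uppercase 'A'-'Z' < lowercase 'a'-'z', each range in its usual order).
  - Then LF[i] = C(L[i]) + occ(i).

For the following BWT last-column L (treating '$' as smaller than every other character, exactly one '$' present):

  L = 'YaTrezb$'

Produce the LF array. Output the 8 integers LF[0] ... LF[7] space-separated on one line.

Char counts: '$':1, 'T':1, 'Y':1, 'a':1, 'b':1, 'e':1, 'r':1, 'z':1
C (first-col start): C('$')=0, C('T')=1, C('Y')=2, C('a')=3, C('b')=4, C('e')=5, C('r')=6, C('z')=7
L[0]='Y': occ=0, LF[0]=C('Y')+0=2+0=2
L[1]='a': occ=0, LF[1]=C('a')+0=3+0=3
L[2]='T': occ=0, LF[2]=C('T')+0=1+0=1
L[3]='r': occ=0, LF[3]=C('r')+0=6+0=6
L[4]='e': occ=0, LF[4]=C('e')+0=5+0=5
L[5]='z': occ=0, LF[5]=C('z')+0=7+0=7
L[6]='b': occ=0, LF[6]=C('b')+0=4+0=4
L[7]='$': occ=0, LF[7]=C('$')+0=0+0=0

Answer: 2 3 1 6 5 7 4 0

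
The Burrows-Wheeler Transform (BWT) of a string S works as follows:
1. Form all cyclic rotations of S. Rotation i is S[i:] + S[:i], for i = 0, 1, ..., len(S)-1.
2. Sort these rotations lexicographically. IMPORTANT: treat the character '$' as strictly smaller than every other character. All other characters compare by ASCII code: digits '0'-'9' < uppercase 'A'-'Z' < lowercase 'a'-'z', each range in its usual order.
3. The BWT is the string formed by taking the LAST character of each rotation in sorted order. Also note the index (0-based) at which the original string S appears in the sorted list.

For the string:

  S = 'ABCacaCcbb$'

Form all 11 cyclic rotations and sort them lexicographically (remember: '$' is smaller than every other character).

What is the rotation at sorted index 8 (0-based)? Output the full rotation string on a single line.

Answer: bb$ABCacaCc

Derivation:
All 11 rotations (rotation i = S[i:]+S[:i]):
  rot[0] = ABCacaCcbb$
  rot[1] = BCacaCcbb$A
  rot[2] = CacaCcbb$AB
  rot[3] = acaCcbb$ABC
  rot[4] = caCcbb$ABCa
  rot[5] = aCcbb$ABCac
  rot[6] = Ccbb$ABCaca
  rot[7] = cbb$ABCacaC
  rot[8] = bb$ABCacaCc
  rot[9] = b$ABCacaCcb
  rot[10] = $ABCacaCcbb
Sorted (with $ < everything):
  sorted[0] = $ABCacaCcbb
  sorted[1] = ABCacaCcbb$
  sorted[2] = BCacaCcbb$A
  sorted[3] = CacaCcbb$AB
  sorted[4] = Ccbb$ABCaca
  sorted[5] = aCcbb$ABCac
  sorted[6] = acaCcbb$ABC
  sorted[7] = b$ABCacaCcb
  sorted[8] = bb$ABCacaCc
  sorted[9] = caCcbb$ABCa
  sorted[10] = cbb$ABCacaC
sorted[8] = bb$ABCacaCc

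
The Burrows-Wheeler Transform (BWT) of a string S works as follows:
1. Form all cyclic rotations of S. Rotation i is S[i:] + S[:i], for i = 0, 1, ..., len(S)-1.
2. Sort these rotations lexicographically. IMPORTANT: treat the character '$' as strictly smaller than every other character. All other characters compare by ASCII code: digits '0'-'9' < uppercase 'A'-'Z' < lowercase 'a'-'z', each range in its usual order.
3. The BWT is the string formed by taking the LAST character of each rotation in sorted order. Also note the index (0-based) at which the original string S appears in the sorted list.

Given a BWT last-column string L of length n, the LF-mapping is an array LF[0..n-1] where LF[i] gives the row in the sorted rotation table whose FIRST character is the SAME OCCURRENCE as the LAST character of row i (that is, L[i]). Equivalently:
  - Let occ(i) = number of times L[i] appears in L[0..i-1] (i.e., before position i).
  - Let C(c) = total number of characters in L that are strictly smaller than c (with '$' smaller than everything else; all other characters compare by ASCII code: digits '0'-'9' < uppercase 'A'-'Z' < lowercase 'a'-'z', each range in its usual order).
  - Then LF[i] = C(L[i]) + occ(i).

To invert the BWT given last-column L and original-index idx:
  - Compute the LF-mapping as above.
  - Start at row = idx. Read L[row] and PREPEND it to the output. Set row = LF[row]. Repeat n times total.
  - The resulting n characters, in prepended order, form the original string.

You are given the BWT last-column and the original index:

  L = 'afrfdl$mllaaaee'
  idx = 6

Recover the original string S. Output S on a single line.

LF mapping: 1 8 14 9 5 10 0 13 11 12 2 3 4 6 7
Walk LF starting at row 6, prepending L[row]:
  step 1: row=6, L[6]='$', prepend. Next row=LF[6]=0
  step 2: row=0, L[0]='a', prepend. Next row=LF[0]=1
  step 3: row=1, L[1]='f', prepend. Next row=LF[1]=8
  step 4: row=8, L[8]='l', prepend. Next row=LF[8]=11
  step 5: row=11, L[11]='a', prepend. Next row=LF[11]=3
  step 6: row=3, L[3]='f', prepend. Next row=LF[3]=9
  step 7: row=9, L[9]='l', prepend. Next row=LF[9]=12
  step 8: row=12, L[12]='a', prepend. Next row=LF[12]=4
  step 9: row=4, L[4]='d', prepend. Next row=LF[4]=5
  step 10: row=5, L[5]='l', prepend. Next row=LF[5]=10
  step 11: row=10, L[10]='a', prepend. Next row=LF[10]=2
  step 12: row=2, L[2]='r', prepend. Next row=LF[2]=14
  step 13: row=14, L[14]='e', prepend. Next row=LF[14]=7
  step 14: row=7, L[7]='m', prepend. Next row=LF[7]=13
  step 15: row=13, L[13]='e', prepend. Next row=LF[13]=6
Reversed output: emeraldalfalfa$

Answer: emeraldalfalfa$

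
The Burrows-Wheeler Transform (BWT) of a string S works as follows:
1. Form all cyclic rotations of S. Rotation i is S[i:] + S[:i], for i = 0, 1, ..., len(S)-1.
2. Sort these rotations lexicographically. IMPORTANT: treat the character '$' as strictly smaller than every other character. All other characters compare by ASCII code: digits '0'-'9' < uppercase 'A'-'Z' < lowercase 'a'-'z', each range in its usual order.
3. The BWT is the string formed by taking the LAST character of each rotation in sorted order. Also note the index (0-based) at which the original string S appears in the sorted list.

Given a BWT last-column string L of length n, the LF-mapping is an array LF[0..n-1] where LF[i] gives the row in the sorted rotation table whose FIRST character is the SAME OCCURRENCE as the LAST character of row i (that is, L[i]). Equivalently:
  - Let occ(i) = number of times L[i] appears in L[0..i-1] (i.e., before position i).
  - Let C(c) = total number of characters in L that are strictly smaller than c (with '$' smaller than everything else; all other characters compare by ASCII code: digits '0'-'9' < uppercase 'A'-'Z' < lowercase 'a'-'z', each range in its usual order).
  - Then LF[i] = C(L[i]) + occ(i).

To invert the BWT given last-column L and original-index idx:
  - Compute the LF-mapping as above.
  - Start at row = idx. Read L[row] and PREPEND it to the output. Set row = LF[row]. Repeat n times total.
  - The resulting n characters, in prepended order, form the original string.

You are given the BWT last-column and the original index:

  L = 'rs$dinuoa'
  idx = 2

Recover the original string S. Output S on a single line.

LF mapping: 6 7 0 2 3 4 8 5 1
Walk LF starting at row 2, prepending L[row]:
  step 1: row=2, L[2]='$', prepend. Next row=LF[2]=0
  step 2: row=0, L[0]='r', prepend. Next row=LF[0]=6
  step 3: row=6, L[6]='u', prepend. Next row=LF[6]=8
  step 4: row=8, L[8]='a', prepend. Next row=LF[8]=1
  step 5: row=1, L[1]='s', prepend. Next row=LF[1]=7
  step 6: row=7, L[7]='o', prepend. Next row=LF[7]=5
  step 7: row=5, L[5]='n', prepend. Next row=LF[5]=4
  step 8: row=4, L[4]='i', prepend. Next row=LF[4]=3
  step 9: row=3, L[3]='d', prepend. Next row=LF[3]=2
Reversed output: dinosaur$

Answer: dinosaur$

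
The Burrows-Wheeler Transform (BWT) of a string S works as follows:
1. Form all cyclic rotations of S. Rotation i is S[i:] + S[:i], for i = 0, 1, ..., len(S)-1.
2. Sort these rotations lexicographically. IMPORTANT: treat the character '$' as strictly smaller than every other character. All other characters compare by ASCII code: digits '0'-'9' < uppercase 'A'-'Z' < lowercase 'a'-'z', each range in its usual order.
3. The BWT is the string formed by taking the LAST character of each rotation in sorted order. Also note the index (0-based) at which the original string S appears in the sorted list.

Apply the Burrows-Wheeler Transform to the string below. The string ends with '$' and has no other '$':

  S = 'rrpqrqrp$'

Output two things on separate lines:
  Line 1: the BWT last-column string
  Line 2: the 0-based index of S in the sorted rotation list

All 9 rotations (rotation i = S[i:]+S[:i]):
  rot[0] = rrpqrqrp$
  rot[1] = rpqrqrp$r
  rot[2] = pqrqrp$rr
  rot[3] = qrqrp$rrp
  rot[4] = rqrp$rrpq
  rot[5] = qrp$rrpqr
  rot[6] = rp$rrpqrq
  rot[7] = p$rrpqrqr
  rot[8] = $rrpqrqrp
Sorted (with $ < everything):
  sorted[0] = $rrpqrqrp  (last char: 'p')
  sorted[1] = p$rrpqrqr  (last char: 'r')
  sorted[2] = pqrqrp$rr  (last char: 'r')
  sorted[3] = qrp$rrpqr  (last char: 'r')
  sorted[4] = qrqrp$rrp  (last char: 'p')
  sorted[5] = rp$rrpqrq  (last char: 'q')
  sorted[6] = rpqrqrp$r  (last char: 'r')
  sorted[7] = rqrp$rrpq  (last char: 'q')
  sorted[8] = rrpqrqrp$  (last char: '$')
Last column: prrrpqrq$
Original string S is at sorted index 8

Answer: prrrpqrq$
8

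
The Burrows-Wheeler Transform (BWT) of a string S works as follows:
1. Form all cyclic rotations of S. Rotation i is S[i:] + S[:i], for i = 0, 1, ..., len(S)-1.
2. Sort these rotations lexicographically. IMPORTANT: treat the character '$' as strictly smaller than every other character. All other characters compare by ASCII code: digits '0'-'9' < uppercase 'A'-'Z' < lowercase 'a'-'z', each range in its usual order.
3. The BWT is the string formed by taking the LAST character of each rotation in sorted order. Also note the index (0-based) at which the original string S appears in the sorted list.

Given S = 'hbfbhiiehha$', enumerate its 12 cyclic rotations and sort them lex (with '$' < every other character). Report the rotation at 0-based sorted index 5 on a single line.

All 12 rotations (rotation i = S[i:]+S[:i]):
  rot[0] = hbfbhiiehha$
  rot[1] = bfbhiiehha$h
  rot[2] = fbhiiehha$hb
  rot[3] = bhiiehha$hbf
  rot[4] = hiiehha$hbfb
  rot[5] = iiehha$hbfbh
  rot[6] = iehha$hbfbhi
  rot[7] = ehha$hbfbhii
  rot[8] = hha$hbfbhiie
  rot[9] = ha$hbfbhiieh
  rot[10] = a$hbfbhiiehh
  rot[11] = $hbfbhiiehha
Sorted (with $ < everything):
  sorted[0] = $hbfbhiiehha
  sorted[1] = a$hbfbhiiehh
  sorted[2] = bfbhiiehha$h
  sorted[3] = bhiiehha$hbf
  sorted[4] = ehha$hbfbhii
  sorted[5] = fbhiiehha$hb
  sorted[6] = ha$hbfbhiieh
  sorted[7] = hbfbhiiehha$
  sorted[8] = hha$hbfbhiie
  sorted[9] = hiiehha$hbfb
  sorted[10] = iehha$hbfbhi
  sorted[11] = iiehha$hbfbh
sorted[5] = fbhiiehha$hb

Answer: fbhiiehha$hb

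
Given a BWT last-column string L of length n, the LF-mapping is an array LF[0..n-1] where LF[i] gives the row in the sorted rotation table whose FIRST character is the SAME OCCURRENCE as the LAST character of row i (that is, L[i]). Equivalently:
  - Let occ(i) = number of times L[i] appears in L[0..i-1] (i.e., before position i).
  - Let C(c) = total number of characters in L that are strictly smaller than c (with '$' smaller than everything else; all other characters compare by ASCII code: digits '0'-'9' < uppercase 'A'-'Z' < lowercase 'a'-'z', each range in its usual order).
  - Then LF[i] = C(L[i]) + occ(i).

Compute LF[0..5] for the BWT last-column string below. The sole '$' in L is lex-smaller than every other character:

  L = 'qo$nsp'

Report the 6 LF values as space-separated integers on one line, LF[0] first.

Answer: 4 2 0 1 5 3

Derivation:
Char counts: '$':1, 'n':1, 'o':1, 'p':1, 'q':1, 's':1
C (first-col start): C('$')=0, C('n')=1, C('o')=2, C('p')=3, C('q')=4, C('s')=5
L[0]='q': occ=0, LF[0]=C('q')+0=4+0=4
L[1]='o': occ=0, LF[1]=C('o')+0=2+0=2
L[2]='$': occ=0, LF[2]=C('$')+0=0+0=0
L[3]='n': occ=0, LF[3]=C('n')+0=1+0=1
L[4]='s': occ=0, LF[4]=C('s')+0=5+0=5
L[5]='p': occ=0, LF[5]=C('p')+0=3+0=3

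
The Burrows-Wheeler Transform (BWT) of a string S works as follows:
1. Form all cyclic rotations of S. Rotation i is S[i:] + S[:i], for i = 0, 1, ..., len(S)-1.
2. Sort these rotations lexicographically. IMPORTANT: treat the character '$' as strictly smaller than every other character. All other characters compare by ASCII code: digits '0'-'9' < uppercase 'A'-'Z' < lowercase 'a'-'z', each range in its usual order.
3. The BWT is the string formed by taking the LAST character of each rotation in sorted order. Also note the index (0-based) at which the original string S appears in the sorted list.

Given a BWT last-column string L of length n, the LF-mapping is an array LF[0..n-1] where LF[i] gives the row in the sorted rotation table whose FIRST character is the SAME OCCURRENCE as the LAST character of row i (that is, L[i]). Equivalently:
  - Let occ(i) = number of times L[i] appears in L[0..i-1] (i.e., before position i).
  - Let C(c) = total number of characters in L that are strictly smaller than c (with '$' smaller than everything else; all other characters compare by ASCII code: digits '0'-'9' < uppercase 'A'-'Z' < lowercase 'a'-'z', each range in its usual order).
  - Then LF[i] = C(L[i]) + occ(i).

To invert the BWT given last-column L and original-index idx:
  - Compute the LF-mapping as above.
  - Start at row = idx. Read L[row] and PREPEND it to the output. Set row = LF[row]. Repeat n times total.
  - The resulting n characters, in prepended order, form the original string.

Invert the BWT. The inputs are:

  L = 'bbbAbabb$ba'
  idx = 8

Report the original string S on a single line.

Answer: bbabAabbbb$

Derivation:
LF mapping: 4 5 6 1 7 2 8 9 0 10 3
Walk LF starting at row 8, prepending L[row]:
  step 1: row=8, L[8]='$', prepend. Next row=LF[8]=0
  step 2: row=0, L[0]='b', prepend. Next row=LF[0]=4
  step 3: row=4, L[4]='b', prepend. Next row=LF[4]=7
  step 4: row=7, L[7]='b', prepend. Next row=LF[7]=9
  step 5: row=9, L[9]='b', prepend. Next row=LF[9]=10
  step 6: row=10, L[10]='a', prepend. Next row=LF[10]=3
  step 7: row=3, L[3]='A', prepend. Next row=LF[3]=1
  step 8: row=1, L[1]='b', prepend. Next row=LF[1]=5
  step 9: row=5, L[5]='a', prepend. Next row=LF[5]=2
  step 10: row=2, L[2]='b', prepend. Next row=LF[2]=6
  step 11: row=6, L[6]='b', prepend. Next row=LF[6]=8
Reversed output: bbabAabbbb$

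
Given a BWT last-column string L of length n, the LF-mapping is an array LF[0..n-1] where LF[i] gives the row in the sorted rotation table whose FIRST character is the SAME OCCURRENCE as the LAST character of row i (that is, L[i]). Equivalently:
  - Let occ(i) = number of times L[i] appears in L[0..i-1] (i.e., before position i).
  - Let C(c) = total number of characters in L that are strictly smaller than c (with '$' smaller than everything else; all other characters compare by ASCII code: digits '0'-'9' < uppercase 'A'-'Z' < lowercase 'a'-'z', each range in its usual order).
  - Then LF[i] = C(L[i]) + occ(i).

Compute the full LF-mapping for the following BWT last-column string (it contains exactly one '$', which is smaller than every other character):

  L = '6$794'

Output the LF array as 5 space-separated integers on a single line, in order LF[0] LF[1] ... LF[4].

Answer: 2 0 3 4 1

Derivation:
Char counts: '$':1, '4':1, '6':1, '7':1, '9':1
C (first-col start): C('$')=0, C('4')=1, C('6')=2, C('7')=3, C('9')=4
L[0]='6': occ=0, LF[0]=C('6')+0=2+0=2
L[1]='$': occ=0, LF[1]=C('$')+0=0+0=0
L[2]='7': occ=0, LF[2]=C('7')+0=3+0=3
L[3]='9': occ=0, LF[3]=C('9')+0=4+0=4
L[4]='4': occ=0, LF[4]=C('4')+0=1+0=1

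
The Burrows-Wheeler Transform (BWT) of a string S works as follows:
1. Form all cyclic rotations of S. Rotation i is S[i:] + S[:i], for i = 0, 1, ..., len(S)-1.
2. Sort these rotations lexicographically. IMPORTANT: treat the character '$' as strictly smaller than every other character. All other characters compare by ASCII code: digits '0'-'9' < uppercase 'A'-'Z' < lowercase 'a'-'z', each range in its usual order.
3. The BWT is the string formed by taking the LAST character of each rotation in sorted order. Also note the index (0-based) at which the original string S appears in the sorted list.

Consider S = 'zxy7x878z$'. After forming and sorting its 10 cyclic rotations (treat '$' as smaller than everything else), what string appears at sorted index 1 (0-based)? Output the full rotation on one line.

All 10 rotations (rotation i = S[i:]+S[:i]):
  rot[0] = zxy7x878z$
  rot[1] = xy7x878z$z
  rot[2] = y7x878z$zx
  rot[3] = 7x878z$zxy
  rot[4] = x878z$zxy7
  rot[5] = 878z$zxy7x
  rot[6] = 78z$zxy7x8
  rot[7] = 8z$zxy7x87
  rot[8] = z$zxy7x878
  rot[9] = $zxy7x878z
Sorted (with $ < everything):
  sorted[0] = $zxy7x878z
  sorted[1] = 78z$zxy7x8
  sorted[2] = 7x878z$zxy
  sorted[3] = 878z$zxy7x
  sorted[4] = 8z$zxy7x87
  sorted[5] = x878z$zxy7
  sorted[6] = xy7x878z$z
  sorted[7] = y7x878z$zx
  sorted[8] = z$zxy7x878
  sorted[9] = zxy7x878z$
sorted[1] = 78z$zxy7x8

Answer: 78z$zxy7x8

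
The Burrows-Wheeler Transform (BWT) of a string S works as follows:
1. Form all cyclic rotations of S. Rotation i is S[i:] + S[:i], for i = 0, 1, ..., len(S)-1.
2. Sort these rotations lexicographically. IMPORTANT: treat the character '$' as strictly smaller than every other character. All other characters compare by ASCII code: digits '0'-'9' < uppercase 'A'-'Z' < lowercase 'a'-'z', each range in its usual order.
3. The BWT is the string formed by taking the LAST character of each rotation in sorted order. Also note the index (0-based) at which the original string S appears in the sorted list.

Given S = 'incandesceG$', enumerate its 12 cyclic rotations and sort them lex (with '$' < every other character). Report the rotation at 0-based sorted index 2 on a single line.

Answer: andesceG$inc

Derivation:
All 12 rotations (rotation i = S[i:]+S[:i]):
  rot[0] = incandesceG$
  rot[1] = ncandesceG$i
  rot[2] = candesceG$in
  rot[3] = andesceG$inc
  rot[4] = ndesceG$inca
  rot[5] = desceG$incan
  rot[6] = esceG$incand
  rot[7] = sceG$incande
  rot[8] = ceG$incandes
  rot[9] = eG$incandesc
  rot[10] = G$incandesce
  rot[11] = $incandesceG
Sorted (with $ < everything):
  sorted[0] = $incandesceG
  sorted[1] = G$incandesce
  sorted[2] = andesceG$inc
  sorted[3] = candesceG$in
  sorted[4] = ceG$incandes
  sorted[5] = desceG$incan
  sorted[6] = eG$incandesc
  sorted[7] = esceG$incand
  sorted[8] = incandesceG$
  sorted[9] = ncandesceG$i
  sorted[10] = ndesceG$inca
  sorted[11] = sceG$incande
sorted[2] = andesceG$inc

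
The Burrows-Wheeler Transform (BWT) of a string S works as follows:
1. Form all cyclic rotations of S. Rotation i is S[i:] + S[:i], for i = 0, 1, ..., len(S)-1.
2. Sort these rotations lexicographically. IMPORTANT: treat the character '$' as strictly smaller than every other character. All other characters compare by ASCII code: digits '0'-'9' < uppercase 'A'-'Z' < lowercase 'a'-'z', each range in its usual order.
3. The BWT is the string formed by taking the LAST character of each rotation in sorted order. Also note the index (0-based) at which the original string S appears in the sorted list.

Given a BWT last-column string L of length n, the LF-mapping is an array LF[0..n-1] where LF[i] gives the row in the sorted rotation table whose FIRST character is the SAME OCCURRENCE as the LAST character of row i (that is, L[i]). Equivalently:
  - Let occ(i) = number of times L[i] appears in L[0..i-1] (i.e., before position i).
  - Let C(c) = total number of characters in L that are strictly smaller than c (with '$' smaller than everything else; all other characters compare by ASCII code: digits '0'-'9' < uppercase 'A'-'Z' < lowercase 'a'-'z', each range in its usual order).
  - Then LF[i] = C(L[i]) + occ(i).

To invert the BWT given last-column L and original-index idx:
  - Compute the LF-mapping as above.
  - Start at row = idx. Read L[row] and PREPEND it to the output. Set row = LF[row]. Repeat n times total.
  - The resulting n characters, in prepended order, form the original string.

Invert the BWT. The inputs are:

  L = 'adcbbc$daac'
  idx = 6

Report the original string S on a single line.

Answer: cacdcbbada$

Derivation:
LF mapping: 1 9 6 4 5 7 0 10 2 3 8
Walk LF starting at row 6, prepending L[row]:
  step 1: row=6, L[6]='$', prepend. Next row=LF[6]=0
  step 2: row=0, L[0]='a', prepend. Next row=LF[0]=1
  step 3: row=1, L[1]='d', prepend. Next row=LF[1]=9
  step 4: row=9, L[9]='a', prepend. Next row=LF[9]=3
  step 5: row=3, L[3]='b', prepend. Next row=LF[3]=4
  step 6: row=4, L[4]='b', prepend. Next row=LF[4]=5
  step 7: row=5, L[5]='c', prepend. Next row=LF[5]=7
  step 8: row=7, L[7]='d', prepend. Next row=LF[7]=10
  step 9: row=10, L[10]='c', prepend. Next row=LF[10]=8
  step 10: row=8, L[8]='a', prepend. Next row=LF[8]=2
  step 11: row=2, L[2]='c', prepend. Next row=LF[2]=6
Reversed output: cacdcbbada$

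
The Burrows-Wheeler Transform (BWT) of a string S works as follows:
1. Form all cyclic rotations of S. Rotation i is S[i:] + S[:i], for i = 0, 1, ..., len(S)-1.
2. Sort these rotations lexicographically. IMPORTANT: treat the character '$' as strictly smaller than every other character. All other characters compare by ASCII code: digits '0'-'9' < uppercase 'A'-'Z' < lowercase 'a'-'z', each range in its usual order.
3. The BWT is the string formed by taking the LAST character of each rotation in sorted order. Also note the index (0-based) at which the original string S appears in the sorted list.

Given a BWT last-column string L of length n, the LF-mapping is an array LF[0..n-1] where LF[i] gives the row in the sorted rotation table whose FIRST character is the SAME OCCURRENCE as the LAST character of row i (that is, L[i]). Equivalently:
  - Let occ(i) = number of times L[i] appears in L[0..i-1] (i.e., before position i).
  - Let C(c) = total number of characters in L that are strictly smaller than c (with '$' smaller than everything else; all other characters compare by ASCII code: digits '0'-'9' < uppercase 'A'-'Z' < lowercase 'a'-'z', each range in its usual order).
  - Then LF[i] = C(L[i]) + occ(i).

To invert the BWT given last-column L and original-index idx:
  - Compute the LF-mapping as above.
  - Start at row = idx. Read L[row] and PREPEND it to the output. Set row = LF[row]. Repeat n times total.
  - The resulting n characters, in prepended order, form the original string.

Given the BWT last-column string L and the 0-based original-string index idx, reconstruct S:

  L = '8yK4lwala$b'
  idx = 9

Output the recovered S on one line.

LF mapping: 2 10 3 1 7 9 4 8 5 0 6
Walk LF starting at row 9, prepending L[row]:
  step 1: row=9, L[9]='$', prepend. Next row=LF[9]=0
  step 2: row=0, L[0]='8', prepend. Next row=LF[0]=2
  step 3: row=2, L[2]='K', prepend. Next row=LF[2]=3
  step 4: row=3, L[3]='4', prepend. Next row=LF[3]=1
  step 5: row=1, L[1]='y', prepend. Next row=LF[1]=10
  step 6: row=10, L[10]='b', prepend. Next row=LF[10]=6
  step 7: row=6, L[6]='a', prepend. Next row=LF[6]=4
  step 8: row=4, L[4]='l', prepend. Next row=LF[4]=7
  step 9: row=7, L[7]='l', prepend. Next row=LF[7]=8
  step 10: row=8, L[8]='a', prepend. Next row=LF[8]=5
  step 11: row=5, L[5]='w', prepend. Next row=LF[5]=9
Reversed output: wallaby4K8$

Answer: wallaby4K8$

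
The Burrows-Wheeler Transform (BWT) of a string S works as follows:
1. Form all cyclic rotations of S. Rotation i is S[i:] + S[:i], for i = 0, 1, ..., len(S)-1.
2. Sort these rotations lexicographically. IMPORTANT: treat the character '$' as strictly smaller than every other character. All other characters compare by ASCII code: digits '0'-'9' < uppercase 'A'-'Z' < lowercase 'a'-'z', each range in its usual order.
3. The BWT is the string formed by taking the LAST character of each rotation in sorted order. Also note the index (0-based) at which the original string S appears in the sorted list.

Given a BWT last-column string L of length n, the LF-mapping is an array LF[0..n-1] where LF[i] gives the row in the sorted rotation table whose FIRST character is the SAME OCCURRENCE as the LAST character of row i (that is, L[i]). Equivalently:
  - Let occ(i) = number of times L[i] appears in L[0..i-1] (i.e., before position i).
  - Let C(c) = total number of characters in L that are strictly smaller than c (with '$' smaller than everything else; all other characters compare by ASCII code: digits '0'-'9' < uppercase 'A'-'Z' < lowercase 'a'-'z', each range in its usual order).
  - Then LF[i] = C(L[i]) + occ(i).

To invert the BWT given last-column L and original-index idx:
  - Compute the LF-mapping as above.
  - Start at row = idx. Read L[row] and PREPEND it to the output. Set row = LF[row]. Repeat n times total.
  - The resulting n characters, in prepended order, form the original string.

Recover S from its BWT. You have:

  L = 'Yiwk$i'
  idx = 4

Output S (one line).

Answer: kiwiY$

Derivation:
LF mapping: 1 2 5 4 0 3
Walk LF starting at row 4, prepending L[row]:
  step 1: row=4, L[4]='$', prepend. Next row=LF[4]=0
  step 2: row=0, L[0]='Y', prepend. Next row=LF[0]=1
  step 3: row=1, L[1]='i', prepend. Next row=LF[1]=2
  step 4: row=2, L[2]='w', prepend. Next row=LF[2]=5
  step 5: row=5, L[5]='i', prepend. Next row=LF[5]=3
  step 6: row=3, L[3]='k', prepend. Next row=LF[3]=4
Reversed output: kiwiY$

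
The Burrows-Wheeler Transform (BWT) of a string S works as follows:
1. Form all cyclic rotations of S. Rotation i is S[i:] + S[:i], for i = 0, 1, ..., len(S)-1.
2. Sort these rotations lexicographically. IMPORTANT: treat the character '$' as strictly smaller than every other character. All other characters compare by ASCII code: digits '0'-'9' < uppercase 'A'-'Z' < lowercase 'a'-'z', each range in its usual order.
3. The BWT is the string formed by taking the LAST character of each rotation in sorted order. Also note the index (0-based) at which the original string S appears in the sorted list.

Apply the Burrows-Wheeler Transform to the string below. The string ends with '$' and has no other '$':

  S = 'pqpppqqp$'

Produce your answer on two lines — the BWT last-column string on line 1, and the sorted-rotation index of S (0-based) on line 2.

All 9 rotations (rotation i = S[i:]+S[:i]):
  rot[0] = pqpppqqp$
  rot[1] = qpppqqp$p
  rot[2] = pppqqp$pq
  rot[3] = ppqqp$pqp
  rot[4] = pqqp$pqpp
  rot[5] = qqp$pqppp
  rot[6] = qp$pqpppq
  rot[7] = p$pqpppqq
  rot[8] = $pqpppqqp
Sorted (with $ < everything):
  sorted[0] = $pqpppqqp  (last char: 'p')
  sorted[1] = p$pqpppqq  (last char: 'q')
  sorted[2] = pppqqp$pq  (last char: 'q')
  sorted[3] = ppqqp$pqp  (last char: 'p')
  sorted[4] = pqpppqqp$  (last char: '$')
  sorted[5] = pqqp$pqpp  (last char: 'p')
  sorted[6] = qp$pqpppq  (last char: 'q')
  sorted[7] = qpppqqp$p  (last char: 'p')
  sorted[8] = qqp$pqppp  (last char: 'p')
Last column: pqqp$pqpp
Original string S is at sorted index 4

Answer: pqqp$pqpp
4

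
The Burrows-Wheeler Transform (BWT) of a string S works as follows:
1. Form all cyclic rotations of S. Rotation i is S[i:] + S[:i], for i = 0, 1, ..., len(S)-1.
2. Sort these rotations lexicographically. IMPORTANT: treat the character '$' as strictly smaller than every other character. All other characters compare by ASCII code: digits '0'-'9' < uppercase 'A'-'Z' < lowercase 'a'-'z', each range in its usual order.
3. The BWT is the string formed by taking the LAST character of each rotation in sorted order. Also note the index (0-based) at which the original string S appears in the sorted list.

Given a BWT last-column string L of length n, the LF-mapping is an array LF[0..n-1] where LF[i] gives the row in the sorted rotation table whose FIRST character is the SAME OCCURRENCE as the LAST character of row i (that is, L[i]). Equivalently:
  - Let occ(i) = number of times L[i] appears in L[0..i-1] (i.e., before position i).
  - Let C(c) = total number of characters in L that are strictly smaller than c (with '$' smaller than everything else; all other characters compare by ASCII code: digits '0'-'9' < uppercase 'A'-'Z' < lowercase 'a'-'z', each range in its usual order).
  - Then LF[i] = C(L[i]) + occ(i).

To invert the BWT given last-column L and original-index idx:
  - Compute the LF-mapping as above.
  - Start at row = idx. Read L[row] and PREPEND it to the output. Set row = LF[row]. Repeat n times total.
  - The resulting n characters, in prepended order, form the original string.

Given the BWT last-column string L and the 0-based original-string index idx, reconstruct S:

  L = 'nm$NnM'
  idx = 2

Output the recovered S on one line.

Answer: NmMnn$

Derivation:
LF mapping: 4 3 0 2 5 1
Walk LF starting at row 2, prepending L[row]:
  step 1: row=2, L[2]='$', prepend. Next row=LF[2]=0
  step 2: row=0, L[0]='n', prepend. Next row=LF[0]=4
  step 3: row=4, L[4]='n', prepend. Next row=LF[4]=5
  step 4: row=5, L[5]='M', prepend. Next row=LF[5]=1
  step 5: row=1, L[1]='m', prepend. Next row=LF[1]=3
  step 6: row=3, L[3]='N', prepend. Next row=LF[3]=2
Reversed output: NmMnn$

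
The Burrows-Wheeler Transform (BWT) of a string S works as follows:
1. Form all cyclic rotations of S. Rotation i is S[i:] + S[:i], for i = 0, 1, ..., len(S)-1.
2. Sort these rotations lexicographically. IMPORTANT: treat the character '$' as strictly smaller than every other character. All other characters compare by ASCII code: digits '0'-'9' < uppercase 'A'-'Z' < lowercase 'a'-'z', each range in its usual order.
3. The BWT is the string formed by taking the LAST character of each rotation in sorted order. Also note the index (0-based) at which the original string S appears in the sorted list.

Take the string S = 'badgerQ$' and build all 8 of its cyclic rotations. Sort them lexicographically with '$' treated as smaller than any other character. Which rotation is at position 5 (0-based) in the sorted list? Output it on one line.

All 8 rotations (rotation i = S[i:]+S[:i]):
  rot[0] = badgerQ$
  rot[1] = adgerQ$b
  rot[2] = dgerQ$ba
  rot[3] = gerQ$bad
  rot[4] = erQ$badg
  rot[5] = rQ$badge
  rot[6] = Q$badger
  rot[7] = $badgerQ
Sorted (with $ < everything):
  sorted[0] = $badgerQ
  sorted[1] = Q$badger
  sorted[2] = adgerQ$b
  sorted[3] = badgerQ$
  sorted[4] = dgerQ$ba
  sorted[5] = erQ$badg
  sorted[6] = gerQ$bad
  sorted[7] = rQ$badge
sorted[5] = erQ$badg

Answer: erQ$badg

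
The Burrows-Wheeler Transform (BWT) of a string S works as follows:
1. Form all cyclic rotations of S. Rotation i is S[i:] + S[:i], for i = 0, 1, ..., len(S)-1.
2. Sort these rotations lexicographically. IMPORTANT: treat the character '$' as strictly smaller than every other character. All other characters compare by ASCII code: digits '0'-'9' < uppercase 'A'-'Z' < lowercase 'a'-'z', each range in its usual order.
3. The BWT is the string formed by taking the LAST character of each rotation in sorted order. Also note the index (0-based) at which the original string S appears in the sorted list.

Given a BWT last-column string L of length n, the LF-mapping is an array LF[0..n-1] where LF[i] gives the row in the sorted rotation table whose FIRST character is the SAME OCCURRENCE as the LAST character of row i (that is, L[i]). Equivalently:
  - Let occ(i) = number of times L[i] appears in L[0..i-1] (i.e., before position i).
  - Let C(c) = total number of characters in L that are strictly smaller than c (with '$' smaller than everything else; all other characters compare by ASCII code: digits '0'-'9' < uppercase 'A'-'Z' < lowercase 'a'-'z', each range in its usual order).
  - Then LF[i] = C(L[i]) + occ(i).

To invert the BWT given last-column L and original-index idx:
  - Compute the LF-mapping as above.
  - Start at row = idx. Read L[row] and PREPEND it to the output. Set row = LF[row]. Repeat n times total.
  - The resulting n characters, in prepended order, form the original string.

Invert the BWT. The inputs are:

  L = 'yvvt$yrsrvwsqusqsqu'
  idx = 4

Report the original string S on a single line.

Answer: rssuvquyrsvqvswtqy$

Derivation:
LF mapping: 17 13 14 10 0 18 4 6 5 15 16 7 1 11 8 2 9 3 12
Walk LF starting at row 4, prepending L[row]:
  step 1: row=4, L[4]='$', prepend. Next row=LF[4]=0
  step 2: row=0, L[0]='y', prepend. Next row=LF[0]=17
  step 3: row=17, L[17]='q', prepend. Next row=LF[17]=3
  step 4: row=3, L[3]='t', prepend. Next row=LF[3]=10
  step 5: row=10, L[10]='w', prepend. Next row=LF[10]=16
  step 6: row=16, L[16]='s', prepend. Next row=LF[16]=9
  step 7: row=9, L[9]='v', prepend. Next row=LF[9]=15
  step 8: row=15, L[15]='q', prepend. Next row=LF[15]=2
  step 9: row=2, L[2]='v', prepend. Next row=LF[2]=14
  step 10: row=14, L[14]='s', prepend. Next row=LF[14]=8
  step 11: row=8, L[8]='r', prepend. Next row=LF[8]=5
  step 12: row=5, L[5]='y', prepend. Next row=LF[5]=18
  step 13: row=18, L[18]='u', prepend. Next row=LF[18]=12
  step 14: row=12, L[12]='q', prepend. Next row=LF[12]=1
  step 15: row=1, L[1]='v', prepend. Next row=LF[1]=13
  step 16: row=13, L[13]='u', prepend. Next row=LF[13]=11
  step 17: row=11, L[11]='s', prepend. Next row=LF[11]=7
  step 18: row=7, L[7]='s', prepend. Next row=LF[7]=6
  step 19: row=6, L[6]='r', prepend. Next row=LF[6]=4
Reversed output: rssuvquyrsvqvswtqy$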